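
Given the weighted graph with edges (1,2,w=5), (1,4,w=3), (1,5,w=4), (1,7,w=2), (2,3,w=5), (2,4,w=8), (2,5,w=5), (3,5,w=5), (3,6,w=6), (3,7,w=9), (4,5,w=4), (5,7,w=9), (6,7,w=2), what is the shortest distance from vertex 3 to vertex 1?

Step 1: Build adjacency list with weights:
  1: 2(w=5), 4(w=3), 5(w=4), 7(w=2)
  2: 1(w=5), 3(w=5), 4(w=8), 5(w=5)
  3: 2(w=5), 5(w=5), 6(w=6), 7(w=9)
  4: 1(w=3), 2(w=8), 5(w=4)
  5: 1(w=4), 2(w=5), 3(w=5), 4(w=4), 7(w=9)
  6: 3(w=6), 7(w=2)
  7: 1(w=2), 3(w=9), 5(w=9), 6(w=2)

Step 2: Apply Dijkstra's algorithm from vertex 3:
  Visit vertex 3 (distance=0)
    Update dist[2] = 5
    Update dist[5] = 5
    Update dist[6] = 6
    Update dist[7] = 9
  Visit vertex 2 (distance=5)
    Update dist[1] = 10
    Update dist[4] = 13
  Visit vertex 5 (distance=5)
    Update dist[1] = 9
    Update dist[4] = 9
  Visit vertex 6 (distance=6)
    Update dist[7] = 8
  Visit vertex 7 (distance=8)
  Visit vertex 1 (distance=9)

Step 3: Shortest path: 3 -> 5 -> 1
Total weight: 5 + 4 = 9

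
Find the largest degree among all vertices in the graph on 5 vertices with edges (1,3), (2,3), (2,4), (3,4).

Step 1: Count edges incident to each vertex:
  deg(1) = 1 (neighbors: 3)
  deg(2) = 2 (neighbors: 3, 4)
  deg(3) = 3 (neighbors: 1, 2, 4)
  deg(4) = 2 (neighbors: 2, 3)
  deg(5) = 0 (neighbors: none)

Step 2: Find maximum:
  max(1, 2, 3, 2, 0) = 3 (vertex 3)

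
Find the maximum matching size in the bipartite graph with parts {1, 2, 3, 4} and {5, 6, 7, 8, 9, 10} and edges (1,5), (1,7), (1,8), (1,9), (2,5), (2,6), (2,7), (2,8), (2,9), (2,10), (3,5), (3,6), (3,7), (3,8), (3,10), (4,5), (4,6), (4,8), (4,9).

Step 1: List the neighbors of each left vertex:
  1: 5, 7, 8, 9
  2: 5, 6, 7, 8, 9, 10
  3: 5, 6, 7, 8, 10
  4: 5, 6, 8, 9

Step 2: Greedily match left vertices, then look for augmenting paths:
  Match 1 -- 5
  Match 2 -- 6
  Match 3 -- 7
  Match 4 -- 8
  No augmenting path remains.

Step 3: Verify this is maximum:
  Matching size 4 = min(|L|, |R|) = min(4, 6), which is an upper bound, so this matching is maximum.

Maximum matching: {(1,5), (2,6), (3,7), (4,8)}
Size: 4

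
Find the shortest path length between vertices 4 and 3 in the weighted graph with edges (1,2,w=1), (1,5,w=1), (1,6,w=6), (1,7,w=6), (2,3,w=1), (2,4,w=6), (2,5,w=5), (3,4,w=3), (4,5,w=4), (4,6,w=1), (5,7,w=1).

Step 1: Build adjacency list with weights:
  1: 2(w=1), 5(w=1), 6(w=6), 7(w=6)
  2: 1(w=1), 3(w=1), 4(w=6), 5(w=5)
  3: 2(w=1), 4(w=3)
  4: 2(w=6), 3(w=3), 5(w=4), 6(w=1)
  5: 1(w=1), 2(w=5), 4(w=4), 7(w=1)
  6: 1(w=6), 4(w=1)
  7: 1(w=6), 5(w=1)

Step 2: Apply Dijkstra's algorithm from vertex 4:
  Visit vertex 4 (distance=0)
    Update dist[2] = 6
    Update dist[3] = 3
    Update dist[5] = 4
    Update dist[6] = 1
  Visit vertex 6 (distance=1)
    Update dist[1] = 7
  Visit vertex 3 (distance=3)
    Update dist[2] = 4

Step 3: Shortest path: 4 -> 3
Total weight: 3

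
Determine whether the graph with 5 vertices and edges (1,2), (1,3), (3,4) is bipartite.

Step 1: Attempt 2-coloring using BFS:
  Start at vertex 1, assign color 0
  Color vertex 2 with color 1 (neighbor of 1)
  Color vertex 3 with color 1 (neighbor of 1)
  Color vertex 4 with color 0 (neighbor of 3)
  Start new component at vertex 5, assign color 0

Step 2: 2-coloring succeeded. No conflicts found.
  Set A (color 0): {1, 4, 5}
  Set B (color 1): {2, 3}

The graph is bipartite with partition {1, 4, 5}, {2, 3}.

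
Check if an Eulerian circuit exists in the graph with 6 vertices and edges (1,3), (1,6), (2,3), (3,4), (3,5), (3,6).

Step 1: Find the degree of each vertex:
  deg(1) = 2
  deg(2) = 1
  deg(3) = 5
  deg(4) = 1
  deg(5) = 1
  deg(6) = 2

Step 2: Count vertices with odd degree:
  Odd-degree vertices: 2, 3, 4, 5 (4 total)

Step 3: Apply Euler's theorem:
  - Eulerian circuit exists iff graph is connected and all vertices have even degree
  - Eulerian path exists iff graph is connected and has 0 or 2 odd-degree vertices

Graph has 4 odd-degree vertices (need 0 or 2).
Neither Eulerian path nor Eulerian circuit exists.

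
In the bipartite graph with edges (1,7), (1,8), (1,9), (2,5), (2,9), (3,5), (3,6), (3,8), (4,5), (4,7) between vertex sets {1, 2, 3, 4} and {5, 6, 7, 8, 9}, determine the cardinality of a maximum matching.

Step 1: List the neighbors of each left vertex:
  1: 7, 8, 9
  2: 5, 9
  3: 5, 6, 8
  4: 5, 7

Step 2: Greedily match left vertices, then look for augmenting paths:
  Match 1 -- 7
  Match 2 -- 9
  Match 3 -- 6
  Match 4 -- 5
  No augmenting path remains.

Step 3: Verify this is maximum:
  Matching size 4 = min(|L|, |R|) = min(4, 5), which is an upper bound, so this matching is maximum.

Maximum matching: {(1,7), (2,9), (3,6), (4,5)}
Size: 4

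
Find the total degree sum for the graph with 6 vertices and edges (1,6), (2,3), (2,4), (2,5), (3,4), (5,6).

Step 1: Count edges incident to each vertex:
  deg(1) = 1 (neighbors: 6)
  deg(2) = 3 (neighbors: 3, 4, 5)
  deg(3) = 2 (neighbors: 2, 4)
  deg(4) = 2 (neighbors: 2, 3)
  deg(5) = 2 (neighbors: 2, 6)
  deg(6) = 2 (neighbors: 1, 5)

Step 2: Sum all degrees:
  1 + 3 + 2 + 2 + 2 + 2 = 12

Verification: sum of degrees = 2 * |E| = 2 * 6 = 12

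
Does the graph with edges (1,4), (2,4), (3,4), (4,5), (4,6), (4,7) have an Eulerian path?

Step 1: Find the degree of each vertex:
  deg(1) = 1
  deg(2) = 1
  deg(3) = 1
  deg(4) = 6
  deg(5) = 1
  deg(6) = 1
  deg(7) = 1

Step 2: Count vertices with odd degree:
  Odd-degree vertices: 1, 2, 3, 5, 6, 7 (6 total)

Step 3: Apply Euler's theorem:
  - Eulerian circuit exists iff graph is connected and all vertices have even degree
  - Eulerian path exists iff graph is connected and has 0 or 2 odd-degree vertices

Graph has 6 odd-degree vertices (need 0 or 2).
Neither Eulerian path nor Eulerian circuit exists.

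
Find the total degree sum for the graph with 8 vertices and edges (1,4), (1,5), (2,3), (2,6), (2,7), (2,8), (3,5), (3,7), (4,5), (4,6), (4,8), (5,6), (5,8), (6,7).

Step 1: Count edges incident to each vertex:
  deg(1) = 2 (neighbors: 4, 5)
  deg(2) = 4 (neighbors: 3, 6, 7, 8)
  deg(3) = 3 (neighbors: 2, 5, 7)
  deg(4) = 4 (neighbors: 1, 5, 6, 8)
  deg(5) = 5 (neighbors: 1, 3, 4, 6, 8)
  deg(6) = 4 (neighbors: 2, 4, 5, 7)
  deg(7) = 3 (neighbors: 2, 3, 6)
  deg(8) = 3 (neighbors: 2, 4, 5)

Step 2: Sum all degrees:
  2 + 4 + 3 + 4 + 5 + 4 + 3 + 3 = 28

Verification: sum of degrees = 2 * |E| = 2 * 14 = 28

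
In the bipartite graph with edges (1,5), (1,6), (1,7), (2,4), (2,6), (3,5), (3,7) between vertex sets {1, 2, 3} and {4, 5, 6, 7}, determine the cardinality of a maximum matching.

Step 1: List the neighbors of each left vertex:
  1: 5, 6, 7
  2: 4, 6
  3: 5, 7

Step 2: Greedily match left vertices, then look for augmenting paths:
  Match 1 -- 5
  Match 2 -- 4
  Match 3 -- 7
  No augmenting path remains.

Step 3: Verify this is maximum:
  Matching size 3 = min(|L|, |R|) = min(3, 4), which is an upper bound, so this matching is maximum.

Maximum matching: {(1,5), (2,4), (3,7)}
Size: 3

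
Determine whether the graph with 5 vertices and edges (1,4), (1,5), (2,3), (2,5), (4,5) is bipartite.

Step 1: Attempt 2-coloring using BFS:
  Start at vertex 1, assign color 0
  Color vertex 4 with color 1 (neighbor of 1)
  Color vertex 5 with color 1 (neighbor of 1)

Step 2: Conflict found! Vertices 4 and 5 are adjacent but have the same color.
This means the graph contains an odd cycle.

The graph is NOT bipartite.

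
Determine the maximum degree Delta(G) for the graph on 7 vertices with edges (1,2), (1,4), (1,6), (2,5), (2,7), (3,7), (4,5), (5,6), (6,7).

Step 1: Count edges incident to each vertex:
  deg(1) = 3 (neighbors: 2, 4, 6)
  deg(2) = 3 (neighbors: 1, 5, 7)
  deg(3) = 1 (neighbors: 7)
  deg(4) = 2 (neighbors: 1, 5)
  deg(5) = 3 (neighbors: 2, 4, 6)
  deg(6) = 3 (neighbors: 1, 5, 7)
  deg(7) = 3 (neighbors: 2, 3, 6)

Step 2: Find maximum:
  max(3, 3, 1, 2, 3, 3, 3) = 3 (vertex 1)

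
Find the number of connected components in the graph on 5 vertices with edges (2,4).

Step 1: Build adjacency list from edges:
  1: (none)
  2: 4
  3: (none)
  4: 2
  5: (none)

Step 2: Run BFS/DFS from vertex 1:
  Visited: {1}
  Reached 1 of 5 vertices

Step 3: Only 1 of 5 vertices reached. Graph is disconnected.
Connected components: {1}, {2, 4}, {3}, {5}
Number of connected components: 4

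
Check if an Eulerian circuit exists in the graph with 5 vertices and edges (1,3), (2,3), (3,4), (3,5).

Step 1: Find the degree of each vertex:
  deg(1) = 1
  deg(2) = 1
  deg(3) = 4
  deg(4) = 1
  deg(5) = 1

Step 2: Count vertices with odd degree:
  Odd-degree vertices: 1, 2, 4, 5 (4 total)

Step 3: Apply Euler's theorem:
  - Eulerian circuit exists iff graph is connected and all vertices have even degree
  - Eulerian path exists iff graph is connected and has 0 or 2 odd-degree vertices

Graph has 4 odd-degree vertices (need 0 or 2).
Neither Eulerian path nor Eulerian circuit exists.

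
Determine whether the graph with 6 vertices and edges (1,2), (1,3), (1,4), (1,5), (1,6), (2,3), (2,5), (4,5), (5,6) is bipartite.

Step 1: Attempt 2-coloring using BFS:
  Start at vertex 1, assign color 0
  Color vertex 2 with color 1 (neighbor of 1)
  Color vertex 3 with color 1 (neighbor of 1)
  Color vertex 4 with color 1 (neighbor of 1)
  Color vertex 5 with color 1 (neighbor of 1)
  Color vertex 6 with color 1 (neighbor of 1)

Step 2: Conflict found! Vertices 2 and 3 are adjacent but have the same color.
This means the graph contains an odd cycle.

The graph is NOT bipartite.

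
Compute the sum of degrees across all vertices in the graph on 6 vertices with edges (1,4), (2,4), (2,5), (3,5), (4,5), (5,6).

Step 1: Count edges incident to each vertex:
  deg(1) = 1 (neighbors: 4)
  deg(2) = 2 (neighbors: 4, 5)
  deg(3) = 1 (neighbors: 5)
  deg(4) = 3 (neighbors: 1, 2, 5)
  deg(5) = 4 (neighbors: 2, 3, 4, 6)
  deg(6) = 1 (neighbors: 5)

Step 2: Sum all degrees:
  1 + 2 + 1 + 3 + 4 + 1 = 12

Verification: sum of degrees = 2 * |E| = 2 * 6 = 12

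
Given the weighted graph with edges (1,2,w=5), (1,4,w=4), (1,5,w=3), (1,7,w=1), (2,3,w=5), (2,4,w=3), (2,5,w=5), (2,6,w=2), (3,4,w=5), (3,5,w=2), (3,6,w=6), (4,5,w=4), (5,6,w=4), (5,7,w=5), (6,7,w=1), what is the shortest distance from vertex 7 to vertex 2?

Step 1: Build adjacency list with weights:
  1: 2(w=5), 4(w=4), 5(w=3), 7(w=1)
  2: 1(w=5), 3(w=5), 4(w=3), 5(w=5), 6(w=2)
  3: 2(w=5), 4(w=5), 5(w=2), 6(w=6)
  4: 1(w=4), 2(w=3), 3(w=5), 5(w=4)
  5: 1(w=3), 2(w=5), 3(w=2), 4(w=4), 6(w=4), 7(w=5)
  6: 2(w=2), 3(w=6), 5(w=4), 7(w=1)
  7: 1(w=1), 5(w=5), 6(w=1)

Step 2: Apply Dijkstra's algorithm from vertex 7:
  Visit vertex 7 (distance=0)
    Update dist[1] = 1
    Update dist[5] = 5
    Update dist[6] = 1
  Visit vertex 1 (distance=1)
    Update dist[2] = 6
    Update dist[4] = 5
    Update dist[5] = 4
  Visit vertex 6 (distance=1)
    Update dist[2] = 3
    Update dist[3] = 7
  Visit vertex 2 (distance=3)

Step 3: Shortest path: 7 -> 6 -> 2
Total weight: 1 + 2 = 3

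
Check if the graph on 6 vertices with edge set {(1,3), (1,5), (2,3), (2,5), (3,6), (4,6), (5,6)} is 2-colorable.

Step 1: Attempt 2-coloring using BFS:
  Start at vertex 1, assign color 0
  Color vertex 3 with color 1 (neighbor of 1)
  Color vertex 5 with color 1 (neighbor of 1)
  Color vertex 2 with color 0 (neighbor of 3)
  Color vertex 6 with color 0 (neighbor of 3)
  Color vertex 4 with color 1 (neighbor of 6)

Step 2: 2-coloring succeeded. No conflicts found.
  Set A (color 0): {1, 2, 6}
  Set B (color 1): {3, 4, 5}

The graph is bipartite with partition {1, 2, 6}, {3, 4, 5}.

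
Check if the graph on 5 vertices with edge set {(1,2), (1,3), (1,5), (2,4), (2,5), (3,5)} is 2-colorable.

Step 1: Attempt 2-coloring using BFS:
  Start at vertex 1, assign color 0
  Color vertex 2 with color 1 (neighbor of 1)
  Color vertex 3 with color 1 (neighbor of 1)
  Color vertex 5 with color 1 (neighbor of 1)
  Color vertex 4 with color 0 (neighbor of 2)

Step 2: Conflict found! Vertices 2 and 5 are adjacent but have the same color.
This means the graph contains an odd cycle.

The graph is NOT bipartite.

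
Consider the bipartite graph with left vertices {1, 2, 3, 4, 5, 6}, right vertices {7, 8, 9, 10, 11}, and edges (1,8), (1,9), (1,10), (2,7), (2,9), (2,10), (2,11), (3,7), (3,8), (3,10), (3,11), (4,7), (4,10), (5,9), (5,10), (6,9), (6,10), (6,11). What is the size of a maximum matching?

Step 1: List the neighbors of each left vertex:
  1: 8, 9, 10
  2: 7, 9, 10, 11
  3: 7, 8, 10, 11
  4: 7, 10
  5: 9, 10
  6: 9, 10, 11

Step 2: Greedily match left vertices, then look for augmenting paths:
  Match 1 -- 8
  Match 2 -- 7
  Match 3 -- 10
  Match 5 -- 9
  Match 6 -- 11
  No augmenting path remains.

Step 3: Verify this is maximum:
  Matching size 5 = min(|L|, |R|) = min(6, 5), which is an upper bound, so this matching is maximum.

Maximum matching: {(1,8), (2,7), (3,10), (5,9), (6,11)}
Size: 5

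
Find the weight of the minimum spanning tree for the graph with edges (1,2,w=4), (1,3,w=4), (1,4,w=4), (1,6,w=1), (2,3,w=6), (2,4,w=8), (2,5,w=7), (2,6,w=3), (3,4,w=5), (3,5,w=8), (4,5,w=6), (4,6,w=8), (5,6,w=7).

Apply Kruskal's algorithm (sort edges by weight, add if no cycle):

Sorted edges by weight:
  (1,6) w=1
  (2,6) w=3
  (1,2) w=4
  (1,3) w=4
  (1,4) w=4
  (3,4) w=5
  (2,3) w=6
  (4,5) w=6
  (2,5) w=7
  (5,6) w=7
  (2,4) w=8
  (3,5) w=8
  (4,6) w=8

Add edge (1,6) w=1 -- no cycle. Running total: 1
Add edge (2,6) w=3 -- no cycle. Running total: 4
Skip edge (1,2) w=4 -- would create cycle
Add edge (1,3) w=4 -- no cycle. Running total: 8
Add edge (1,4) w=4 -- no cycle. Running total: 12
Skip edge (3,4) w=5 -- would create cycle
Skip edge (2,3) w=6 -- would create cycle
Add edge (4,5) w=6 -- no cycle. Running total: 18

MST edges: (1,6,w=1), (2,6,w=3), (1,3,w=4), (1,4,w=4), (4,5,w=6)
Total MST weight: 1 + 3 + 4 + 4 + 6 = 18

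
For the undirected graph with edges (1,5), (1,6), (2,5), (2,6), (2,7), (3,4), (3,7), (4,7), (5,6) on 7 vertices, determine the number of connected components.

Step 1: Build adjacency list from edges:
  1: 5, 6
  2: 5, 6, 7
  3: 4, 7
  4: 3, 7
  5: 1, 2, 6
  6: 1, 2, 5
  7: 2, 3, 4

Step 2: Run BFS/DFS from vertex 1:
  Visited: {1, 5, 6, 2, 7, 3, 4}
  Reached 7 of 7 vertices

Step 3: All 7 vertices reached from vertex 1, so the graph is connected.
Number of connected components: 1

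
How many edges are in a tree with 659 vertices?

A tree on n vertices always has exactly n - 1 edges.
For n = 659: edges = 659 - 1 = 658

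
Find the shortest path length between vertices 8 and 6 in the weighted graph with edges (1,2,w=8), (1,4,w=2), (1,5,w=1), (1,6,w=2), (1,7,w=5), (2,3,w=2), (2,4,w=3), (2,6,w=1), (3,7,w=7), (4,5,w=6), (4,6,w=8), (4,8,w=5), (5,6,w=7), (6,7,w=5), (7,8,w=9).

Step 1: Build adjacency list with weights:
  1: 2(w=8), 4(w=2), 5(w=1), 6(w=2), 7(w=5)
  2: 1(w=8), 3(w=2), 4(w=3), 6(w=1)
  3: 2(w=2), 7(w=7)
  4: 1(w=2), 2(w=3), 5(w=6), 6(w=8), 8(w=5)
  5: 1(w=1), 4(w=6), 6(w=7)
  6: 1(w=2), 2(w=1), 4(w=8), 5(w=7), 7(w=5)
  7: 1(w=5), 3(w=7), 6(w=5), 8(w=9)
  8: 4(w=5), 7(w=9)

Step 2: Apply Dijkstra's algorithm from vertex 8:
  Visit vertex 8 (distance=0)
    Update dist[4] = 5
    Update dist[7] = 9
  Visit vertex 4 (distance=5)
    Update dist[1] = 7
    Update dist[2] = 8
    Update dist[5] = 11
    Update dist[6] = 13
  Visit vertex 1 (distance=7)
    Update dist[5] = 8
    Update dist[6] = 9
  Visit vertex 2 (distance=8)
    Update dist[3] = 10
  Visit vertex 5 (distance=8)
  Visit vertex 6 (distance=9)

Step 3: Shortest path: 8 -> 4 -> 2 -> 6
Total weight: 5 + 3 + 1 = 9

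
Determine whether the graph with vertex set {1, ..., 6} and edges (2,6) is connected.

Step 1: Build adjacency list from edges:
  1: (none)
  2: 6
  3: (none)
  4: (none)
  5: (none)
  6: 2

Step 2: Run BFS/DFS from vertex 1:
  Visited: {1}
  Reached 1 of 6 vertices

Step 3: Only 1 of 6 vertices reached. Graph is disconnected.
Connected components: {1}, {2, 6}, {3}, {4}, {5}
Answer: No, the graph is not connected (5 components).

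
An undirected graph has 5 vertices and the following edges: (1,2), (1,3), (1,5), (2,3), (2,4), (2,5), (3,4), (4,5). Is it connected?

Step 1: Build adjacency list from edges:
  1: 2, 3, 5
  2: 1, 3, 4, 5
  3: 1, 2, 4
  4: 2, 3, 5
  5: 1, 2, 4

Step 2: Run BFS/DFS from vertex 1:
  Visited: {1, 2, 3, 5, 4}
  Reached 5 of 5 vertices

Step 3: All 5 vertices reached from vertex 1, so the graph is connected.
Answer: Yes, the graph is connected.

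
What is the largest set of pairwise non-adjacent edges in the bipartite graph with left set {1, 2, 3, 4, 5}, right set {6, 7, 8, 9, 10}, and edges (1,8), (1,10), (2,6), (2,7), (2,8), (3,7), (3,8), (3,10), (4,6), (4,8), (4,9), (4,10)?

Step 1: List the neighbors of each left vertex:
  1: 8, 10
  2: 6, 7, 8
  3: 7, 8, 10
  4: 6, 8, 9, 10
  5: (none)

Step 2: Greedily match left vertices, then look for augmenting paths:
  Match 1 -- 8
  Match 2 -- 6
  Match 3 -- 7
  Match 4 -- 9
  No augmenting path remains.

Step 3: Verify this is maximum:
  Matching has size 4. The vertex set {1, 2, 3, 4} covers every edge and has size 4; any matching has at most one edge per cover vertex, so 4 is maximum (König's theorem).

Maximum matching: {(1,8), (2,6), (3,7), (4,9)}
Size: 4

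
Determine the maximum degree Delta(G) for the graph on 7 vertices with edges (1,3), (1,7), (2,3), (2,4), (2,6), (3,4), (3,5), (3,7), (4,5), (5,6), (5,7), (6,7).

Step 1: Count edges incident to each vertex:
  deg(1) = 2 (neighbors: 3, 7)
  deg(2) = 3 (neighbors: 3, 4, 6)
  deg(3) = 5 (neighbors: 1, 2, 4, 5, 7)
  deg(4) = 3 (neighbors: 2, 3, 5)
  deg(5) = 4 (neighbors: 3, 4, 6, 7)
  deg(6) = 3 (neighbors: 2, 5, 7)
  deg(7) = 4 (neighbors: 1, 3, 5, 6)

Step 2: Find maximum:
  max(2, 3, 5, 3, 4, 3, 4) = 5 (vertex 3)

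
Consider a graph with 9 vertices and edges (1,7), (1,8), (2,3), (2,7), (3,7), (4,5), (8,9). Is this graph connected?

Step 1: Build adjacency list from edges:
  1: 7, 8
  2: 3, 7
  3: 2, 7
  4: 5
  5: 4
  6: (none)
  7: 1, 2, 3
  8: 1, 9
  9: 8

Step 2: Run BFS/DFS from vertex 1:
  Visited: {1, 7, 8, 2, 3, 9}
  Reached 6 of 9 vertices

Step 3: Only 6 of 9 vertices reached. Graph is disconnected.
Connected components: {1, 2, 3, 7, 8, 9}, {4, 5}, {6}
Answer: No, the graph is not connected (3 components).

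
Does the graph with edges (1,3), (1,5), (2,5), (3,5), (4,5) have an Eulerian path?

Step 1: Find the degree of each vertex:
  deg(1) = 2
  deg(2) = 1
  deg(3) = 2
  deg(4) = 1
  deg(5) = 4

Step 2: Count vertices with odd degree:
  Odd-degree vertices: 2, 4 (2 total)

Step 3: Apply Euler's theorem:
  - Eulerian circuit exists iff graph is connected and all vertices have even degree
  - Eulerian path exists iff graph is connected and has 0 or 2 odd-degree vertices

Graph is connected with exactly 2 odd-degree vertices (2, 4).
Eulerian path exists (starting and ending at the odd-degree vertices), but no Eulerian circuit.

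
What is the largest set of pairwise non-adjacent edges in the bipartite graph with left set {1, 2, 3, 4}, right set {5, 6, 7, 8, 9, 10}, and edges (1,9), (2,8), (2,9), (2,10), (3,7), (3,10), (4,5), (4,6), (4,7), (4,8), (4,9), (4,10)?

Step 1: List the neighbors of each left vertex:
  1: 9
  2: 8, 9, 10
  3: 7, 10
  4: 5, 6, 7, 8, 9, 10

Step 2: Greedily match left vertices, then look for augmenting paths:
  Match 1 -- 9
  Match 2 -- 8
  Match 3 -- 7
  Match 4 -- 5
  No augmenting path remains.

Step 3: Verify this is maximum:
  Matching size 4 = min(|L|, |R|) = min(4, 6), which is an upper bound, so this matching is maximum.

Maximum matching: {(1,9), (2,8), (3,7), (4,5)}
Size: 4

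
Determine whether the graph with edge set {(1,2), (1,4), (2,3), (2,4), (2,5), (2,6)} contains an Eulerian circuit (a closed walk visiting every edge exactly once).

Step 1: Find the degree of each vertex:
  deg(1) = 2
  deg(2) = 5
  deg(3) = 1
  deg(4) = 2
  deg(5) = 1
  deg(6) = 1

Step 2: Count vertices with odd degree:
  Odd-degree vertices: 2, 3, 5, 6 (4 total)

Step 3: Apply Euler's theorem:
  - Eulerian circuit exists iff graph is connected and all vertices have even degree
  - Eulerian path exists iff graph is connected and has 0 or 2 odd-degree vertices

Graph has 4 odd-degree vertices (need 0 or 2).
Neither Eulerian path nor Eulerian circuit exists.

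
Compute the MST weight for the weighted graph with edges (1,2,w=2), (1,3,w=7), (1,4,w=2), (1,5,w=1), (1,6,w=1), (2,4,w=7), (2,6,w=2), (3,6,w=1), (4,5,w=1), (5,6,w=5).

Apply Kruskal's algorithm (sort edges by weight, add if no cycle):

Sorted edges by weight:
  (1,5) w=1
  (1,6) w=1
  (3,6) w=1
  (4,5) w=1
  (1,4) w=2
  (1,2) w=2
  (2,6) w=2
  (5,6) w=5
  (1,3) w=7
  (2,4) w=7

Add edge (1,5) w=1 -- no cycle. Running total: 1
Add edge (1,6) w=1 -- no cycle. Running total: 2
Add edge (3,6) w=1 -- no cycle. Running total: 3
Add edge (4,5) w=1 -- no cycle. Running total: 4
Skip edge (1,4) w=2 -- would create cycle
Add edge (1,2) w=2 -- no cycle. Running total: 6

MST edges: (1,5,w=1), (1,6,w=1), (3,6,w=1), (4,5,w=1), (1,2,w=2)
Total MST weight: 1 + 1 + 1 + 1 + 2 = 6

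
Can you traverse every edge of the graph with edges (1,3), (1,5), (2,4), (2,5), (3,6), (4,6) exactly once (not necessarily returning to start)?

Step 1: Find the degree of each vertex:
  deg(1) = 2
  deg(2) = 2
  deg(3) = 2
  deg(4) = 2
  deg(5) = 2
  deg(6) = 2

Step 2: Count vertices with odd degree:
  All vertices have even degree (0 odd-degree vertices)

Step 3: Apply Euler's theorem:
  - Eulerian circuit exists iff graph is connected and all vertices have even degree
  - Eulerian path exists iff graph is connected and has 0 or 2 odd-degree vertices

Graph is connected with 0 odd-degree vertices.
Both Eulerian circuit and Eulerian path exist.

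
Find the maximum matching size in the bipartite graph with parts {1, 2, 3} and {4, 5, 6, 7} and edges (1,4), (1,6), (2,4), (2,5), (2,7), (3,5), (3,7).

Step 1: List the neighbors of each left vertex:
  1: 4, 6
  2: 4, 5, 7
  3: 5, 7

Step 2: Greedily match left vertices, then look for augmenting paths:
  Match 1 -- 4
  Match 2 -- 5
  Match 3 -- 7
  No augmenting path remains.

Step 3: Verify this is maximum:
  Matching size 3 = min(|L|, |R|) = min(3, 4), which is an upper bound, so this matching is maximum.

Maximum matching: {(1,4), (2,5), (3,7)}
Size: 3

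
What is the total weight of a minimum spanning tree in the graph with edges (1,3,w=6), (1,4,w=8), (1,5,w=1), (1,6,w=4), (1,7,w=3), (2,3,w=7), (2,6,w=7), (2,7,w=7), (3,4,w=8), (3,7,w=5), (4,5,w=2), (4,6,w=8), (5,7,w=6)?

Apply Kruskal's algorithm (sort edges by weight, add if no cycle):

Sorted edges by weight:
  (1,5) w=1
  (4,5) w=2
  (1,7) w=3
  (1,6) w=4
  (3,7) w=5
  (1,3) w=6
  (5,7) w=6
  (2,3) w=7
  (2,6) w=7
  (2,7) w=7
  (1,4) w=8
  (3,4) w=8
  (4,6) w=8

Add edge (1,5) w=1 -- no cycle. Running total: 1
Add edge (4,5) w=2 -- no cycle. Running total: 3
Add edge (1,7) w=3 -- no cycle. Running total: 6
Add edge (1,6) w=4 -- no cycle. Running total: 10
Add edge (3,7) w=5 -- no cycle. Running total: 15
Skip edge (1,3) w=6 -- would create cycle
Skip edge (5,7) w=6 -- would create cycle
Add edge (2,3) w=7 -- no cycle. Running total: 22

MST edges: (1,5,w=1), (4,5,w=2), (1,7,w=3), (1,6,w=4), (3,7,w=5), (2,3,w=7)
Total MST weight: 1 + 2 + 3 + 4 + 5 + 7 = 22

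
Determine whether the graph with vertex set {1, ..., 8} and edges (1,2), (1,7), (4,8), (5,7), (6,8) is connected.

Step 1: Build adjacency list from edges:
  1: 2, 7
  2: 1
  3: (none)
  4: 8
  5: 7
  6: 8
  7: 1, 5
  8: 4, 6

Step 2: Run BFS/DFS from vertex 1:
  Visited: {1, 2, 7, 5}
  Reached 4 of 8 vertices

Step 3: Only 4 of 8 vertices reached. Graph is disconnected.
Connected components: {1, 2, 5, 7}, {3}, {4, 6, 8}
Answer: No, the graph is not connected (3 components).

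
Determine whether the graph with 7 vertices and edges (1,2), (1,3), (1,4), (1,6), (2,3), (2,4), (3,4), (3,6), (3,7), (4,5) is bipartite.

Step 1: Attempt 2-coloring using BFS:
  Start at vertex 1, assign color 0
  Color vertex 2 with color 1 (neighbor of 1)
  Color vertex 3 with color 1 (neighbor of 1)
  Color vertex 4 with color 1 (neighbor of 1)
  Color vertex 6 with color 1 (neighbor of 1)

Step 2: Conflict found! Vertices 2 and 3 are adjacent but have the same color.
This means the graph contains an odd cycle.

The graph is NOT bipartite.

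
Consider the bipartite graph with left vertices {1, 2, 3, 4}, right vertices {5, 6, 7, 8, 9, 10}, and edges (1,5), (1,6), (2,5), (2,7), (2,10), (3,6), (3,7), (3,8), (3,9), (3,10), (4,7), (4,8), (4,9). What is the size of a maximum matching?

Step 1: List the neighbors of each left vertex:
  1: 5, 6
  2: 5, 7, 10
  3: 6, 7, 8, 9, 10
  4: 7, 8, 9

Step 2: Greedily match left vertices, then look for augmenting paths:
  Match 1 -- 5
  Match 2 -- 7
  Match 3 -- 6
  Match 4 -- 8
  No augmenting path remains.

Step 3: Verify this is maximum:
  Matching size 4 = min(|L|, |R|) = min(4, 6), which is an upper bound, so this matching is maximum.

Maximum matching: {(1,5), (2,7), (3,6), (4,8)}
Size: 4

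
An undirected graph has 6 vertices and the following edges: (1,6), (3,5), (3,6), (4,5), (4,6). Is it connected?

Step 1: Build adjacency list from edges:
  1: 6
  2: (none)
  3: 5, 6
  4: 5, 6
  5: 3, 4
  6: 1, 3, 4

Step 2: Run BFS/DFS from vertex 1:
  Visited: {1, 6, 3, 4, 5}
  Reached 5 of 6 vertices

Step 3: Only 5 of 6 vertices reached. Graph is disconnected.
Connected components: {1, 3, 4, 5, 6}, {2}
Answer: No, the graph is not connected (2 components).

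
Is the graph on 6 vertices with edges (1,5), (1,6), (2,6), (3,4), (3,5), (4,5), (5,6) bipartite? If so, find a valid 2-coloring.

Step 1: Attempt 2-coloring using BFS:
  Start at vertex 1, assign color 0
  Color vertex 5 with color 1 (neighbor of 1)
  Color vertex 6 with color 1 (neighbor of 1)
  Color vertex 3 with color 0 (neighbor of 5)
  Color vertex 4 with color 0 (neighbor of 5)

Step 2: Conflict found! Vertices 5 and 6 are adjacent but have the same color.
This means the graph contains an odd cycle.

The graph is NOT bipartite.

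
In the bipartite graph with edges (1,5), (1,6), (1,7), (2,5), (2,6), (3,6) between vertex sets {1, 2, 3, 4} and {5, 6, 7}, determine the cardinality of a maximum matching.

Step 1: List the neighbors of each left vertex:
  1: 5, 6, 7
  2: 5, 6
  3: 6
  4: (none)

Step 2: Greedily match left vertices, then look for augmenting paths:
  Match 1 -- 7
  Match 2 -- 5
  Match 3 -- 6
  No augmenting path remains.

Step 3: Verify this is maximum:
  Matching size 3 = min(|L|, |R|) = min(4, 3), which is an upper bound, so this matching is maximum.

Maximum matching: {(1,7), (2,5), (3,6)}
Size: 3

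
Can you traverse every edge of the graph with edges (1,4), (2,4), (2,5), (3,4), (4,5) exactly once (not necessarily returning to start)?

Step 1: Find the degree of each vertex:
  deg(1) = 1
  deg(2) = 2
  deg(3) = 1
  deg(4) = 4
  deg(5) = 2

Step 2: Count vertices with odd degree:
  Odd-degree vertices: 1, 3 (2 total)

Step 3: Apply Euler's theorem:
  - Eulerian circuit exists iff graph is connected and all vertices have even degree
  - Eulerian path exists iff graph is connected and has 0 or 2 odd-degree vertices

Graph is connected with exactly 2 odd-degree vertices (1, 3).
Eulerian path exists (starting and ending at the odd-degree vertices), but no Eulerian circuit.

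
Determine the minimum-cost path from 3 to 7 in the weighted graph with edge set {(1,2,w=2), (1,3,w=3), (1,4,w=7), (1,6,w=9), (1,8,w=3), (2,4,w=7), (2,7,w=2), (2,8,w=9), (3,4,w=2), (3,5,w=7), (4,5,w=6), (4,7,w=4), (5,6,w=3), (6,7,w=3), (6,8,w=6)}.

Step 1: Build adjacency list with weights:
  1: 2(w=2), 3(w=3), 4(w=7), 6(w=9), 8(w=3)
  2: 1(w=2), 4(w=7), 7(w=2), 8(w=9)
  3: 1(w=3), 4(w=2), 5(w=7)
  4: 1(w=7), 2(w=7), 3(w=2), 5(w=6), 7(w=4)
  5: 3(w=7), 4(w=6), 6(w=3)
  6: 1(w=9), 5(w=3), 7(w=3), 8(w=6)
  7: 2(w=2), 4(w=4), 6(w=3)
  8: 1(w=3), 2(w=9), 6(w=6)

Step 2: Apply Dijkstra's algorithm from vertex 3:
  Visit vertex 3 (distance=0)
    Update dist[1] = 3
    Update dist[4] = 2
    Update dist[5] = 7
  Visit vertex 4 (distance=2)
    Update dist[2] = 9
    Update dist[7] = 6
  Visit vertex 1 (distance=3)
    Update dist[2] = 5
    Update dist[6] = 12
    Update dist[8] = 6
  Visit vertex 2 (distance=5)
  Visit vertex 7 (distance=6)
    Update dist[6] = 9

Step 3: Shortest path: 3 -> 4 -> 7
Total weight: 2 + 4 = 6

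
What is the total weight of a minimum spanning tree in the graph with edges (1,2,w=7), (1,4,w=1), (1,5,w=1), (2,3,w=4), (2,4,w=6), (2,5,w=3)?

Apply Kruskal's algorithm (sort edges by weight, add if no cycle):

Sorted edges by weight:
  (1,5) w=1
  (1,4) w=1
  (2,5) w=3
  (2,3) w=4
  (2,4) w=6
  (1,2) w=7

Add edge (1,5) w=1 -- no cycle. Running total: 1
Add edge (1,4) w=1 -- no cycle. Running total: 2
Add edge (2,5) w=3 -- no cycle. Running total: 5
Add edge (2,3) w=4 -- no cycle. Running total: 9

MST edges: (1,5,w=1), (1,4,w=1), (2,5,w=3), (2,3,w=4)
Total MST weight: 1 + 1 + 3 + 4 = 9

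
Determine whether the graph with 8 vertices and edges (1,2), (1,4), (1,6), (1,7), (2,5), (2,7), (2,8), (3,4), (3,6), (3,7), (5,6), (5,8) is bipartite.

Step 1: Attempt 2-coloring using BFS:
  Start at vertex 1, assign color 0
  Color vertex 2 with color 1 (neighbor of 1)
  Color vertex 4 with color 1 (neighbor of 1)
  Color vertex 6 with color 1 (neighbor of 1)
  Color vertex 7 with color 1 (neighbor of 1)
  Color vertex 5 with color 0 (neighbor of 2)

Step 2: Conflict found! Vertices 2 and 7 are adjacent but have the same color.
This means the graph contains an odd cycle.

The graph is NOT bipartite.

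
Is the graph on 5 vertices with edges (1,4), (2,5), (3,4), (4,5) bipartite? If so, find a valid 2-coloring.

Step 1: Attempt 2-coloring using BFS:
  Start at vertex 1, assign color 0
  Color vertex 4 with color 1 (neighbor of 1)
  Color vertex 3 with color 0 (neighbor of 4)
  Color vertex 5 with color 0 (neighbor of 4)
  Color vertex 2 with color 1 (neighbor of 5)

Step 2: 2-coloring succeeded. No conflicts found.
  Set A (color 0): {1, 3, 5}
  Set B (color 1): {2, 4}

The graph is bipartite with partition {1, 3, 5}, {2, 4}.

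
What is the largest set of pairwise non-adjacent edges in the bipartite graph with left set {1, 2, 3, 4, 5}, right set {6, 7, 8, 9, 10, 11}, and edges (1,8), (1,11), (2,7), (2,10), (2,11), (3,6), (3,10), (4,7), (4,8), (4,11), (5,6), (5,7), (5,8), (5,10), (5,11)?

Step 1: List the neighbors of each left vertex:
  1: 8, 11
  2: 7, 10, 11
  3: 6, 10
  4: 7, 8, 11
  5: 6, 7, 8, 10, 11

Step 2: Greedily match left vertices, then look for augmenting paths:
  Match 1 -- 8
  Match 2 -- 7
  Match 3 -- 6
  Match 4 -- 11
  Match 5 -- 10
  No augmenting path remains.

Step 3: Verify this is maximum:
  Matching size 5 = min(|L|, |R|) = min(5, 6), which is an upper bound, so this matching is maximum.

Maximum matching: {(1,8), (2,7), (3,6), (4,11), (5,10)}
Size: 5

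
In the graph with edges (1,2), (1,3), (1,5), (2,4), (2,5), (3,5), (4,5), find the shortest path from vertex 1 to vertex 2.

Step 1: Build adjacency list:
  1: 2, 3, 5
  2: 1, 4, 5
  3: 1, 5
  4: 2, 5
  5: 1, 2, 3, 4

Step 2: BFS from vertex 1 to find shortest path to 2:
  vertex 2 reached at distance 1

Step 3: Shortest path: 1 -> 2
Path length: 1 edge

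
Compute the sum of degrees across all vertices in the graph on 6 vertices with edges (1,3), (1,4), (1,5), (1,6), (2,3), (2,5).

Step 1: Count edges incident to each vertex:
  deg(1) = 4 (neighbors: 3, 4, 5, 6)
  deg(2) = 2 (neighbors: 3, 5)
  deg(3) = 2 (neighbors: 1, 2)
  deg(4) = 1 (neighbors: 1)
  deg(5) = 2 (neighbors: 1, 2)
  deg(6) = 1 (neighbors: 1)

Step 2: Sum all degrees:
  4 + 2 + 2 + 1 + 2 + 1 = 12

Verification: sum of degrees = 2 * |E| = 2 * 6 = 12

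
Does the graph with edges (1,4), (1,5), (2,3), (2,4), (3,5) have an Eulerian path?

Step 1: Find the degree of each vertex:
  deg(1) = 2
  deg(2) = 2
  deg(3) = 2
  deg(4) = 2
  deg(5) = 2

Step 2: Count vertices with odd degree:
  All vertices have even degree (0 odd-degree vertices)

Step 3: Apply Euler's theorem:
  - Eulerian circuit exists iff graph is connected and all vertices have even degree
  - Eulerian path exists iff graph is connected and has 0 or 2 odd-degree vertices

Graph is connected with 0 odd-degree vertices.
Both Eulerian circuit and Eulerian path exist.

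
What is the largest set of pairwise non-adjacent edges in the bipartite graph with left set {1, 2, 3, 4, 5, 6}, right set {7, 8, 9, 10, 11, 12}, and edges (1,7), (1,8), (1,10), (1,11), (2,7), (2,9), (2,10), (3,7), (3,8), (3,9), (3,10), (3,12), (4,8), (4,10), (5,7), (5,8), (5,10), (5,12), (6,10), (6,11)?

Step 1: List the neighbors of each left vertex:
  1: 7, 8, 10, 11
  2: 7, 9, 10
  3: 7, 8, 9, 10, 12
  4: 8, 10
  5: 7, 8, 10, 12
  6: 10, 11

Step 2: Greedily match left vertices, then look for augmenting paths:
  Match 1 -- 7
  Match 2 -- 9
  Match 3 -- 8
  Match 4 -- 10
  Match 5 -- 12
  Match 6 -- 11
  No augmenting path remains.

Step 3: Verify this is maximum:
  Matching size 6 = min(|L|, |R|) = min(6, 6), which is an upper bound, so this matching is maximum.

Maximum matching: {(1,7), (2,9), (3,8), (4,10), (5,12), (6,11)}
Size: 6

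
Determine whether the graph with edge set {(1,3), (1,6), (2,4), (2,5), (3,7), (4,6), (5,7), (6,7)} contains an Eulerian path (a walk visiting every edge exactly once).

Step 1: Find the degree of each vertex:
  deg(1) = 2
  deg(2) = 2
  deg(3) = 2
  deg(4) = 2
  deg(5) = 2
  deg(6) = 3
  deg(7) = 3

Step 2: Count vertices with odd degree:
  Odd-degree vertices: 6, 7 (2 total)

Step 3: Apply Euler's theorem:
  - Eulerian circuit exists iff graph is connected and all vertices have even degree
  - Eulerian path exists iff graph is connected and has 0 or 2 odd-degree vertices

Graph is connected with exactly 2 odd-degree vertices (6, 7).
Eulerian path exists (starting and ending at the odd-degree vertices), but no Eulerian circuit.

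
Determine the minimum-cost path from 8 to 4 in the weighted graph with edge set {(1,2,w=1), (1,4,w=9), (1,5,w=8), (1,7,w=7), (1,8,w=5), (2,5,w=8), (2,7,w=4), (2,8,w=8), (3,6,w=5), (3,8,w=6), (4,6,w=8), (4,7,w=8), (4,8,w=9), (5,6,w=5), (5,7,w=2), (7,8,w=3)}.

Step 1: Build adjacency list with weights:
  1: 2(w=1), 4(w=9), 5(w=8), 7(w=7), 8(w=5)
  2: 1(w=1), 5(w=8), 7(w=4), 8(w=8)
  3: 6(w=5), 8(w=6)
  4: 1(w=9), 6(w=8), 7(w=8), 8(w=9)
  5: 1(w=8), 2(w=8), 6(w=5), 7(w=2)
  6: 3(w=5), 4(w=8), 5(w=5)
  7: 1(w=7), 2(w=4), 4(w=8), 5(w=2), 8(w=3)
  8: 1(w=5), 2(w=8), 3(w=6), 4(w=9), 7(w=3)

Step 2: Apply Dijkstra's algorithm from vertex 8:
  Visit vertex 8 (distance=0)
    Update dist[1] = 5
    Update dist[2] = 8
    Update dist[3] = 6
    Update dist[4] = 9
    Update dist[7] = 3
  Visit vertex 7 (distance=3)
    Update dist[2] = 7
    Update dist[5] = 5
  Visit vertex 1 (distance=5)
    Update dist[2] = 6
  Visit vertex 5 (distance=5)
    Update dist[6] = 10
  Visit vertex 2 (distance=6)
  Visit vertex 3 (distance=6)
  Visit vertex 4 (distance=9)

Step 3: Shortest path: 8 -> 4
Total weight: 9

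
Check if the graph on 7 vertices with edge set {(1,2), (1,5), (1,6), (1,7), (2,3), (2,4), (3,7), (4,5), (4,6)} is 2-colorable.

Step 1: Attempt 2-coloring using BFS:
  Start at vertex 1, assign color 0
  Color vertex 2 with color 1 (neighbor of 1)
  Color vertex 5 with color 1 (neighbor of 1)
  Color vertex 6 with color 1 (neighbor of 1)
  Color vertex 7 with color 1 (neighbor of 1)
  Color vertex 3 with color 0 (neighbor of 2)
  Color vertex 4 with color 0 (neighbor of 2)

Step 2: 2-coloring succeeded. No conflicts found.
  Set A (color 0): {1, 3, 4}
  Set B (color 1): {2, 5, 6, 7}

The graph is bipartite with partition {1, 3, 4}, {2, 5, 6, 7}.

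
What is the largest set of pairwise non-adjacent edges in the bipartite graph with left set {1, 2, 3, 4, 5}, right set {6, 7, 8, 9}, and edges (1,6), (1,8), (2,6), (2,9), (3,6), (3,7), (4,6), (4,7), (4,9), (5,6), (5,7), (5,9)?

Step 1: List the neighbors of each left vertex:
  1: 6, 8
  2: 6, 9
  3: 6, 7
  4: 6, 7, 9
  5: 6, 7, 9

Step 2: Greedily match left vertices, then look for augmenting paths:
  Match 1 -- 8
  Match 2 -- 9
  Match 3 -- 7
  Match 4 -- 6
  No augmenting path remains.

Step 3: Verify this is maximum:
  Matching size 4 = min(|L|, |R|) = min(5, 4), which is an upper bound, so this matching is maximum.

Maximum matching: {(1,8), (2,9), (3,7), (4,6)}
Size: 4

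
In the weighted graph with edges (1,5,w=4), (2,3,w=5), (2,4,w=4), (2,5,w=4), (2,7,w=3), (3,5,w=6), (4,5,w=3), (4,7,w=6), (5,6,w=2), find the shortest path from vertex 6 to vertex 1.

Step 1: Build adjacency list with weights:
  1: 5(w=4)
  2: 3(w=5), 4(w=4), 5(w=4), 7(w=3)
  3: 2(w=5), 5(w=6)
  4: 2(w=4), 5(w=3), 7(w=6)
  5: 1(w=4), 2(w=4), 3(w=6), 4(w=3), 6(w=2)
  6: 5(w=2)
  7: 2(w=3), 4(w=6)

Step 2: Apply Dijkstra's algorithm from vertex 6:
  Visit vertex 6 (distance=0)
    Update dist[5] = 2
  Visit vertex 5 (distance=2)
    Update dist[1] = 6
    Update dist[2] = 6
    Update dist[3] = 8
    Update dist[4] = 5
  Visit vertex 4 (distance=5)
    Update dist[7] = 11
  Visit vertex 1 (distance=6)

Step 3: Shortest path: 6 -> 5 -> 1
Total weight: 2 + 4 = 6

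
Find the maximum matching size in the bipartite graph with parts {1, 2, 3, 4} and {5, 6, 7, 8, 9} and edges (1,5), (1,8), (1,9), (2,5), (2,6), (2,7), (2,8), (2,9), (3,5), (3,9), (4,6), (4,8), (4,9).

Step 1: List the neighbors of each left vertex:
  1: 5, 8, 9
  2: 5, 6, 7, 8, 9
  3: 5, 9
  4: 6, 8, 9

Step 2: Greedily match left vertices, then look for augmenting paths:
  Match 1 -- 5
  Match 2 -- 6
  Match 3 -- 9
  Match 4 -- 8
  No augmenting path remains.

Step 3: Verify this is maximum:
  Matching size 4 = min(|L|, |R|) = min(4, 5), which is an upper bound, so this matching is maximum.

Maximum matching: {(1,5), (2,6), (3,9), (4,8)}
Size: 4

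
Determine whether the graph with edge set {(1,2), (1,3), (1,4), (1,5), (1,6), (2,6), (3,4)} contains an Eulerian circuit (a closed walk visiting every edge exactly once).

Step 1: Find the degree of each vertex:
  deg(1) = 5
  deg(2) = 2
  deg(3) = 2
  deg(4) = 2
  deg(5) = 1
  deg(6) = 2

Step 2: Count vertices with odd degree:
  Odd-degree vertices: 1, 5 (2 total)

Step 3: Apply Euler's theorem:
  - Eulerian circuit exists iff graph is connected and all vertices have even degree
  - Eulerian path exists iff graph is connected and has 0 or 2 odd-degree vertices

Graph is connected with exactly 2 odd-degree vertices (1, 5).
Eulerian path exists (starting and ending at the odd-degree vertices), but no Eulerian circuit.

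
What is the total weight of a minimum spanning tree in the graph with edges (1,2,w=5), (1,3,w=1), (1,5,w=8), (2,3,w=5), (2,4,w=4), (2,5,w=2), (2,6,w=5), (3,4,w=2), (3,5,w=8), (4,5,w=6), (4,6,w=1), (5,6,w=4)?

Apply Kruskal's algorithm (sort edges by weight, add if no cycle):

Sorted edges by weight:
  (1,3) w=1
  (4,6) w=1
  (2,5) w=2
  (3,4) w=2
  (2,4) w=4
  (5,6) w=4
  (1,2) w=5
  (2,6) w=5
  (2,3) w=5
  (4,5) w=6
  (1,5) w=8
  (3,5) w=8

Add edge (1,3) w=1 -- no cycle. Running total: 1
Add edge (4,6) w=1 -- no cycle. Running total: 2
Add edge (2,5) w=2 -- no cycle. Running total: 4
Add edge (3,4) w=2 -- no cycle. Running total: 6
Add edge (2,4) w=4 -- no cycle. Running total: 10

MST edges: (1,3,w=1), (4,6,w=1), (2,5,w=2), (3,4,w=2), (2,4,w=4)
Total MST weight: 1 + 1 + 2 + 2 + 4 = 10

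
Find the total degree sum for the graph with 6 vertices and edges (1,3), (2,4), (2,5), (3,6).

Step 1: Count edges incident to each vertex:
  deg(1) = 1 (neighbors: 3)
  deg(2) = 2 (neighbors: 4, 5)
  deg(3) = 2 (neighbors: 1, 6)
  deg(4) = 1 (neighbors: 2)
  deg(5) = 1 (neighbors: 2)
  deg(6) = 1 (neighbors: 3)

Step 2: Sum all degrees:
  1 + 2 + 2 + 1 + 1 + 1 = 8

Verification: sum of degrees = 2 * |E| = 2 * 4 = 8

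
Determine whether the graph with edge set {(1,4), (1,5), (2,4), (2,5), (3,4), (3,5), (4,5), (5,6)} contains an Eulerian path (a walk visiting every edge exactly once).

Step 1: Find the degree of each vertex:
  deg(1) = 2
  deg(2) = 2
  deg(3) = 2
  deg(4) = 4
  deg(5) = 5
  deg(6) = 1

Step 2: Count vertices with odd degree:
  Odd-degree vertices: 5, 6 (2 total)

Step 3: Apply Euler's theorem:
  - Eulerian circuit exists iff graph is connected and all vertices have even degree
  - Eulerian path exists iff graph is connected and has 0 or 2 odd-degree vertices

Graph is connected with exactly 2 odd-degree vertices (5, 6).
Eulerian path exists (starting and ending at the odd-degree vertices), but no Eulerian circuit.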